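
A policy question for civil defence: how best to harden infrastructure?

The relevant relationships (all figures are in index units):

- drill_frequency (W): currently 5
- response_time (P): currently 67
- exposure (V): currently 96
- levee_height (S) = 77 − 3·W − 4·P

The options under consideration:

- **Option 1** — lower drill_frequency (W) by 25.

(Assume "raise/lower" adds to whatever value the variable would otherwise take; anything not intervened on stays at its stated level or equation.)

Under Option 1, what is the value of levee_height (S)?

-131

Option 1 (W − 25):
  W = 5 − 25 = -20
  P = 67
  S = 77 − 3·(-20) − 4·67 = -131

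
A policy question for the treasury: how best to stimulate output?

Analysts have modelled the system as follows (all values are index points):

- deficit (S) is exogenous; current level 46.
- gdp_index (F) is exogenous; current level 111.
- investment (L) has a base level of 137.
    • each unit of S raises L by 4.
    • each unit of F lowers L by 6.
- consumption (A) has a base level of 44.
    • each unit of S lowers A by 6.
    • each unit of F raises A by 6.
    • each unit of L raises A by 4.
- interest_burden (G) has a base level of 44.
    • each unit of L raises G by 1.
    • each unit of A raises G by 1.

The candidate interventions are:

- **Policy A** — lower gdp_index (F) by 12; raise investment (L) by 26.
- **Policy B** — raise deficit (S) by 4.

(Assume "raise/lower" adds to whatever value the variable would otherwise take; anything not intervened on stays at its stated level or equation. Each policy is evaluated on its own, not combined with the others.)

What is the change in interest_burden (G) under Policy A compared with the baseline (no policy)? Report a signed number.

Baseline:
  S = 46
  F = 111
  L = 137 + 4·46 − 6·111 = -345
  A = 44 − 6·46 + 6·111 + 4·(-345) = -946
  G = 44 + (-345) + (-946) = -1247
Policy A (F − 12, L + 26):
  S = 46
  F = 111 − 12 = 99
  L = 137 + 4·46 − 6·99 (+26 from intervention) = -247
  A = 44 − 6·46 + 6·99 + 4·(-247) = -626
  G = 44 + (-247) + (-626) = -829
Change in G: -829 − (-1247) = 418

418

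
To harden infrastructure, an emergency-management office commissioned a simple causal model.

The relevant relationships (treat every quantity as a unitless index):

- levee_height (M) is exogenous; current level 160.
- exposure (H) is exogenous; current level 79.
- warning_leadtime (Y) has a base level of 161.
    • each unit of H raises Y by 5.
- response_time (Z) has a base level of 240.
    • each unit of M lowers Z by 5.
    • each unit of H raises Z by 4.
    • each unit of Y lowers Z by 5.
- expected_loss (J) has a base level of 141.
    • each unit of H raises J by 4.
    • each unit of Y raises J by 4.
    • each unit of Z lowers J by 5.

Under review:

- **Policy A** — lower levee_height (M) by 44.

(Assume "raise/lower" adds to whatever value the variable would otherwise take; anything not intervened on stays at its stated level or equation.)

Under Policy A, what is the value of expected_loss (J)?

Policy A (M − 44):
  M = 160 − 44 = 116
  H = 79
  Y = 161 + 5·79 = 556
  Z = 240 − 5·116 + 4·79 − 5·556 = -2804
  J = 141 + 4·79 + 4·556 − 5·(-2804) = 16701

16701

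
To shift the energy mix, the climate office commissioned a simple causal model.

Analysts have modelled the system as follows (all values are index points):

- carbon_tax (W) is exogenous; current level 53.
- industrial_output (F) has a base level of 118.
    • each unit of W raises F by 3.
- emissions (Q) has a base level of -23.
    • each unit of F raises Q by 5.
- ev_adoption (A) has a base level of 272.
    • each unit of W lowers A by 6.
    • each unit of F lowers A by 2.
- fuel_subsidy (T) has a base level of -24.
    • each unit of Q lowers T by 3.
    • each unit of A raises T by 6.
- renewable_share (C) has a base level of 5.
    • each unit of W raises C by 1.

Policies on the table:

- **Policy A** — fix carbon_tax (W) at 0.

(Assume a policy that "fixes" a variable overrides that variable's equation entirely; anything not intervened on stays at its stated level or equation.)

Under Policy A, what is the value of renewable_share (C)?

Policy A (W := 0):
  W = 0
  C = 5 + 0 = 5

5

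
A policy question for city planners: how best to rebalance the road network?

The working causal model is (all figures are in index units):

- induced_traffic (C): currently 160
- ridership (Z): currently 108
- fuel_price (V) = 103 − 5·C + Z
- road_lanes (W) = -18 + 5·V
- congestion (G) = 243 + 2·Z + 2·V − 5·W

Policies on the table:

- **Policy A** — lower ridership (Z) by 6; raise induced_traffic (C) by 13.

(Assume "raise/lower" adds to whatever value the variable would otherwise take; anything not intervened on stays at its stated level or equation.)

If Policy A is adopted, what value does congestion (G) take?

15717

Policy A (Z − 6, C + 13):
  C = 160 + 13 = 173
  Z = 108 − 6 = 102
  V = 103 − 5·173 + 102 = -660
  W = -18 + 5·(-660) = -3318
  G = 243 + 2·102 + 2·(-660) − 5·(-3318) = 15717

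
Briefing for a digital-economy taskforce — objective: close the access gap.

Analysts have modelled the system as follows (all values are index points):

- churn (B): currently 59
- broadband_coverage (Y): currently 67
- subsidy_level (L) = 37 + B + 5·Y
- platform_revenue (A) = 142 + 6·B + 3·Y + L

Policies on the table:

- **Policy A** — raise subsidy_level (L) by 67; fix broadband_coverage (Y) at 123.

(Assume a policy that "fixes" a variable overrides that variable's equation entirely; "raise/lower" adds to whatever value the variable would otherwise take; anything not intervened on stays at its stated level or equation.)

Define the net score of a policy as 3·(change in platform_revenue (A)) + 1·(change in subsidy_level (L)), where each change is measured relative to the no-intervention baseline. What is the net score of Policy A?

1892

Baseline:
  B = 59
  Y = 67
  L = 37 + 59 + 5·67 = 431
  A = 142 + 6·59 + 3·67 + 431 = 1128
Policy A (L + 67, Y := 123):
  B = 59
  Y = 123
  L = 37 + 59 + 5·123 (+67 from intervention) = 778
  A = 142 + 6·59 + 3·123 + 778 = 1643
ΔA = 1643 − 1128 = 515; ΔL = 778 − 431 = 347
Score = 3·515 + 1·347 = 1892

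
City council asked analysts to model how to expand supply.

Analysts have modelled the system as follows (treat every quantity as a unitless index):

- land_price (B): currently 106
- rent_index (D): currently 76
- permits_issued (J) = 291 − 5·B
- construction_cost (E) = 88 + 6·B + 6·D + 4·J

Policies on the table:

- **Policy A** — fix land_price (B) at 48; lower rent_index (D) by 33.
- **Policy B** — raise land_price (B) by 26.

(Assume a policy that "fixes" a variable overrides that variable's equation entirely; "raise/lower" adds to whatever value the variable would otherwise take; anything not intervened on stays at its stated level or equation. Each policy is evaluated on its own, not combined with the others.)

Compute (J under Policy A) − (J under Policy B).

Policy A (B := 48, D − 33):
  B = 48
  J = 291 − 5·48 = 51
Policy B (B + 26):
  B = 106 + 26 = 132
  J = 291 − 5·132 = -369
J: 51 − (-369) = 420

420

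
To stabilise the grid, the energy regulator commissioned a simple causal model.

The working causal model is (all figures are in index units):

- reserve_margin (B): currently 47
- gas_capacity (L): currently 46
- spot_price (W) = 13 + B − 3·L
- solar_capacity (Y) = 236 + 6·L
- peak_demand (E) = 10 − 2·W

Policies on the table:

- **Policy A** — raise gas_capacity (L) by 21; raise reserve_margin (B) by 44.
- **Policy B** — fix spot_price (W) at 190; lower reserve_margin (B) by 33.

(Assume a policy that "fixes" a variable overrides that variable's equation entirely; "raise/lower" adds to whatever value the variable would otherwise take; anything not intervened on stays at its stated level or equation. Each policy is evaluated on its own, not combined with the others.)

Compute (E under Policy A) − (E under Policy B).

Policy A (L + 21, B + 44):
  B = 47 + 44 = 91
  L = 46 + 21 = 67
  W = 13 + 91 − 3·67 = -97
  E = 10 − 2·(-97) = 204
Policy B (W := 190, B − 33):
  B = 47 − 33 = 14
  L = 46
  W = 190
  E = 10 − 2·190 = -370
E: 204 − (-370) = 574

574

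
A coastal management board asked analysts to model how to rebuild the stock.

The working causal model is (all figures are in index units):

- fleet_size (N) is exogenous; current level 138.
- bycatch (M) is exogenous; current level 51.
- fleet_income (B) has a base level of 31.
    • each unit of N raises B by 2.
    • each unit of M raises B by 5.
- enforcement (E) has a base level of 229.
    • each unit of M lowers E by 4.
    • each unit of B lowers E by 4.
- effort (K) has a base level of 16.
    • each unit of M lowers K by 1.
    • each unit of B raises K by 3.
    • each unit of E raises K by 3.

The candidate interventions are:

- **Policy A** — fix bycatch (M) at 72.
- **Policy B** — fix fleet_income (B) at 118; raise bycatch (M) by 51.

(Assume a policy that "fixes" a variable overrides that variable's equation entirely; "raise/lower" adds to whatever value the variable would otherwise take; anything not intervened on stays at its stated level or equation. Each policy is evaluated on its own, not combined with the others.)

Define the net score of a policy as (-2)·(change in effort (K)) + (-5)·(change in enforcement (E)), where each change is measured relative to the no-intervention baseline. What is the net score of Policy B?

-14526

Baseline:
  N = 138
  M = 51
  B = 31 + 2·138 + 5·51 = 562
  E = 229 − 4·51 − 4·562 = -2223
  K = 16 − 51 + 3·562 + 3·(-2223) = -5018
Policy B (B := 118, M + 51):
  N = 138
  M = 51 + 51 = 102
  B = 118
  E = 229 − 4·102 − 4·118 = -651
  K = 16 − 102 + 3·118 + 3·(-651) = -1685
ΔK = -1685 − (-5018) = 3333; ΔE = -651 − (-2223) = 1572
Score = (-2)·3333 + (-5)·1572 = -14526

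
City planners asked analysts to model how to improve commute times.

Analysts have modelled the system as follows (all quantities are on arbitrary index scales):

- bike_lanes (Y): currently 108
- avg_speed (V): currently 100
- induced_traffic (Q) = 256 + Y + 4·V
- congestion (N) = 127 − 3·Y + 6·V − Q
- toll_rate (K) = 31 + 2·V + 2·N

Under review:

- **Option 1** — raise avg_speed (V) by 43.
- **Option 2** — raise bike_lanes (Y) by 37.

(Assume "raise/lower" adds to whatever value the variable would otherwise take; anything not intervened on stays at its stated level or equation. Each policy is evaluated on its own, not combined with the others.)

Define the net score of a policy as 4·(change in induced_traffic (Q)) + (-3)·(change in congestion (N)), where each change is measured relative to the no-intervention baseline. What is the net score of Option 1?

Baseline:
  Y = 108
  V = 100
  Q = 256 + 108 + 4·100 = 764
  N = 127 − 3·108 + 6·100 − 764 = -361
Option 1 (V + 43):
  Y = 108
  V = 100 + 43 = 143
  Q = 256 + 108 + 4·143 = 936
  N = 127 − 3·108 + 6·143 − 936 = -275
ΔQ = 936 − 764 = 172; ΔN = -275 − (-361) = 86
Score = 4·172 + (-3)·86 = 430

430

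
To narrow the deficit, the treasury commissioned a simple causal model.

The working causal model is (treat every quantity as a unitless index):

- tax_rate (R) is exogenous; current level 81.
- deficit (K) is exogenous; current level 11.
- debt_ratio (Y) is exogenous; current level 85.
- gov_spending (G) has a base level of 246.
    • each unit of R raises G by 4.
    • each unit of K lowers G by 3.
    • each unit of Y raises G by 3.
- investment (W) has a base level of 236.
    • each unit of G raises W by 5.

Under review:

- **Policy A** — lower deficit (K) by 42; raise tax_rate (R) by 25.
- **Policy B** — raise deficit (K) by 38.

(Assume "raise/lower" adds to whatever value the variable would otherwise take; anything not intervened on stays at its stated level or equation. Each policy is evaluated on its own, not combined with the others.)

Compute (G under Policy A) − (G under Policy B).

340

Policy A (K − 42, R + 25):
  R = 81 + 25 = 106
  K = 11 − 42 = -31
  Y = 85
  G = 246 + 4·106 − 3·(-31) + 3·85 = 1018
Policy B (K + 38):
  R = 81
  K = 11 + 38 = 49
  Y = 85
  G = 246 + 4·81 − 3·49 + 3·85 = 678
G: 1018 − 678 = 340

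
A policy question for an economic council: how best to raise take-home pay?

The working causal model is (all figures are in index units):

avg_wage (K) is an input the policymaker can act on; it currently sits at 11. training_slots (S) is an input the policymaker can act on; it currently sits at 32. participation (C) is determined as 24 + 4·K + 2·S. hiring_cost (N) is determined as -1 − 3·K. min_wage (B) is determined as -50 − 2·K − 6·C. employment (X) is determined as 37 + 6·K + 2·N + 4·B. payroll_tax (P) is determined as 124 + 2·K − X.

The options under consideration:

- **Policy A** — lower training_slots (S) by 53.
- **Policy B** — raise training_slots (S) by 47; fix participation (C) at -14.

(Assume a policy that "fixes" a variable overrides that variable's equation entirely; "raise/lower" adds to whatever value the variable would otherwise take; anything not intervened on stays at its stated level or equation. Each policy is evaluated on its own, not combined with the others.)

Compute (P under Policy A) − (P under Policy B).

960

Policy A (S − 53):
  K = 11
  S = 32 − 53 = -21
  C = 24 + 4·11 + 2·(-21) = 26
  N = -1 − 3·11 = -34
  B = -50 − 2·11 − 6·26 = -228
  X = 37 + 6·11 + 2·(-34) + 4·(-228) = -877
  P = 124 + 2·11 − (-877) = 1023
Policy B (S + 47, C := -14):
  K = 11
  S = 32 + 47 = 79
  C = -14
  N = -1 − 3·11 = -34
  B = -50 − 2·11 − 6·(-14) = 12
  X = 37 + 6·11 + 2·(-34) + 4·12 = 83
  P = 124 + 2·11 − 83 = 63
P: 1023 − 63 = 960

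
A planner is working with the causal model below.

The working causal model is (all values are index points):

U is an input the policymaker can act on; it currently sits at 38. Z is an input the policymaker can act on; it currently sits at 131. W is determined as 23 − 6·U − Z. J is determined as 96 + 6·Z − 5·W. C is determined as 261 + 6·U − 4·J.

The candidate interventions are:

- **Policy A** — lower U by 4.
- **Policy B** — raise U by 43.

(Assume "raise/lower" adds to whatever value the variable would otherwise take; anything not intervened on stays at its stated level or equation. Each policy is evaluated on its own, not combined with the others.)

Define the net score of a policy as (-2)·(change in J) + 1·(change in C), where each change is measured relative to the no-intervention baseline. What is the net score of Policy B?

Baseline:
  U = 38
  Z = 131
  W = 23 − 6·38 − 131 = -336
  J = 96 + 6·131 − 5·(-336) = 2562
  C = 261 + 6·38 − 4·2562 = -9759
Policy B (U + 43):
  U = 38 + 43 = 81
  Z = 131
  W = 23 − 6·81 − 131 = -594
  J = 96 + 6·131 − 5·(-594) = 3852
  C = 261 + 6·81 − 4·3852 = -14661
ΔJ = 3852 − 2562 = 1290; ΔC = -14661 − (-9759) = -4902
Score = (-2)·1290 + 1·(-4902) = -7482

-7482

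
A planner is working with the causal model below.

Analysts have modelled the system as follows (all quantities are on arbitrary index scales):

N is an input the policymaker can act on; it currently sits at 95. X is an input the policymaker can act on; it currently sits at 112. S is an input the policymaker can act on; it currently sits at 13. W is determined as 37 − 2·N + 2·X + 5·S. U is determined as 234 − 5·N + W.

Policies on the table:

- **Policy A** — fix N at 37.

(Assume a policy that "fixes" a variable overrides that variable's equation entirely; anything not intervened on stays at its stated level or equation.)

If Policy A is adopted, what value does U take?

Policy A (N := 37):
  N = 37
  X = 112
  S = 13
  W = 37 − 2·37 + 2·112 + 5·13 = 252
  U = 234 − 5·37 + 252 = 301

301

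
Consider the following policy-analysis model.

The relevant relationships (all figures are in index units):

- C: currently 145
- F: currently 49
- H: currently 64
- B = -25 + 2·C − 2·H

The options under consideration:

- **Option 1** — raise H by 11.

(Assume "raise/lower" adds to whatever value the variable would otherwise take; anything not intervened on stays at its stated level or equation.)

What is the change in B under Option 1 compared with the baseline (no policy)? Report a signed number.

Baseline:
  C = 145
  H = 64
  B = -25 + 2·145 − 2·64 = 137
Option 1 (H + 11):
  C = 145
  H = 64 + 11 = 75
  B = -25 + 2·145 − 2·75 = 115
Change in B: 115 − 137 = -22

-22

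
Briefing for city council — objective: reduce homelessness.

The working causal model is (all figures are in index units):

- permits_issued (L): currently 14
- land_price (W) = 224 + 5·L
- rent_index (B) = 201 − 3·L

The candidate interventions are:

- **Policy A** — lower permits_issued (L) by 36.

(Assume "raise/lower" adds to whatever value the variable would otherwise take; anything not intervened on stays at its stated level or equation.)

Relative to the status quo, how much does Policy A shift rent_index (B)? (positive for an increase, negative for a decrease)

108

Baseline:
  L = 14
  B = 201 − 3·14 = 159
Policy A (L − 36):
  L = 14 − 36 = -22
  B = 201 − 3·(-22) = 267
Change in B: 267 − 159 = 108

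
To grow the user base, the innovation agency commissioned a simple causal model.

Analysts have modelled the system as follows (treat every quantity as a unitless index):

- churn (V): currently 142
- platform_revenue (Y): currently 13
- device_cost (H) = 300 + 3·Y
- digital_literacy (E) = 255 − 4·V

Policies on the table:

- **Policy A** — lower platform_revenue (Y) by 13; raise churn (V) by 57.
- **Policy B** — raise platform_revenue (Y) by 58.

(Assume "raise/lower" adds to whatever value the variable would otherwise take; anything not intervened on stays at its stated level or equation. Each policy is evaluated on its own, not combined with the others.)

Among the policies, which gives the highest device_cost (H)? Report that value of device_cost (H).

513

Policy A (Y − 13, V + 57):
  Y = 13 − 13 = 0
  H = 300 + 3·0 = 300
Policy B (Y + 58):
  Y = 13 + 58 = 71
  H = 300 + 3·71 = 513
Comparing — Policy A: H=300, Policy B: H=513. Highest is 513 (Policy B).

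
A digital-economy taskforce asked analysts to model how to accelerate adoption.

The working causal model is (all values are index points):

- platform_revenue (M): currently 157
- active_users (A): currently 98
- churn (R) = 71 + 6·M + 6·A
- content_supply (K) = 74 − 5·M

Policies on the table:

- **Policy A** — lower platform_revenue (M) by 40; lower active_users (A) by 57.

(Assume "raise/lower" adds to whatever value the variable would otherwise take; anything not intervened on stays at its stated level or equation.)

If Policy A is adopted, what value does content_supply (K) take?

Policy A (M − 40, A − 57):
  M = 157 − 40 = 117
  K = 74 − 5·117 = -511

-511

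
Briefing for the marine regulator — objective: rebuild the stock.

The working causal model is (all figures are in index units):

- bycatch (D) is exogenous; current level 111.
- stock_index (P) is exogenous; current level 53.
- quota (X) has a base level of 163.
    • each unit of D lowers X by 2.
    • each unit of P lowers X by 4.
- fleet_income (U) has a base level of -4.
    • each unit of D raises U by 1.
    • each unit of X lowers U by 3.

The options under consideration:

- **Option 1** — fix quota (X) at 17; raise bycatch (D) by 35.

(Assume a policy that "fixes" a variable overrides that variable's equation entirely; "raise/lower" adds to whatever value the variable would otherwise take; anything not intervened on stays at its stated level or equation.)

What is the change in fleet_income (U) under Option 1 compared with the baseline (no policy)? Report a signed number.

Baseline:
  D = 111
  P = 53
  X = 163 − 2·111 − 4·53 = -271
  U = -4 + 111 − 3·(-271) = 920
Option 1 (X := 17, D + 35):
  D = 111 + 35 = 146
  P = 53
  X = 17
  U = -4 + 146 − 3·17 = 91
Change in U: 91 − 920 = -829

-829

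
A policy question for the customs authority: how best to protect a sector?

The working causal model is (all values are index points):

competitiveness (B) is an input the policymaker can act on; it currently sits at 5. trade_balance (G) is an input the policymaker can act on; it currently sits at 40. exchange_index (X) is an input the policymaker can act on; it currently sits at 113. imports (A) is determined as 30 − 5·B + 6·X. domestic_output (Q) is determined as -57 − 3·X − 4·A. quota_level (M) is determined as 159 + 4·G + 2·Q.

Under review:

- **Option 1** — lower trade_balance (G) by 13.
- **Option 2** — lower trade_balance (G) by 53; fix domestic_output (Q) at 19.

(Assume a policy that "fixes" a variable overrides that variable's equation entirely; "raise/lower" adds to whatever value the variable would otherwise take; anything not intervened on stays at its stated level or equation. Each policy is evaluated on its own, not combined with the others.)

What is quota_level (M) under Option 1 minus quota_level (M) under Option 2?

-6134

Option 1 (G − 13):
  B = 5
  G = 40 − 13 = 27
  X = 113
  A = 30 − 5·5 + 6·113 = 683
  Q = -57 − 3·113 − 4·683 = -3128
  M = 159 + 4·27 + 2·(-3128) = -5989
Option 2 (G − 53, Q := 19):
  B = 5
  G = 40 − 53 = -13
  X = 113
  A = 30 − 5·5 + 6·113 = 683
  Q = 19
  M = 159 + 4·(-13) + 2·19 = 145
M: -5989 − 145 = -6134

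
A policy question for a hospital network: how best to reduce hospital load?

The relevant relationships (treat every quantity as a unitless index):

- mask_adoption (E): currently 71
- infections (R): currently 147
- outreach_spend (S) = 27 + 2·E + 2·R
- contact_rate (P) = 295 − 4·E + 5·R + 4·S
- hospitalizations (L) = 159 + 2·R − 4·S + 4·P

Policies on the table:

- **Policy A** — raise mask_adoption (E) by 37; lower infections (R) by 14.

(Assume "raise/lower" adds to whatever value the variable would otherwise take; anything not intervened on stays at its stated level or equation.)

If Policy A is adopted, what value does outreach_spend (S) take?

Policy A (E + 37, R − 14):
  E = 71 + 37 = 108
  R = 147 − 14 = 133
  S = 27 + 2·108 + 2·133 = 509

509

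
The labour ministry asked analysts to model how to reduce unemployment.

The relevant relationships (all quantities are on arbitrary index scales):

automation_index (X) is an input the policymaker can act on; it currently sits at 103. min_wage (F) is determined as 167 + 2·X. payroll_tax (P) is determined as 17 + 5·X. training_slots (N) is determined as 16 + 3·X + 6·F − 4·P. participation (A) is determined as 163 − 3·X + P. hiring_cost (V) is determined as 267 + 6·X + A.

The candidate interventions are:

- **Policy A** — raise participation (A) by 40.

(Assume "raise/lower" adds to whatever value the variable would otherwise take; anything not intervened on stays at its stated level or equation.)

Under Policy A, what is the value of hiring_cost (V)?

Policy A (A + 40):
  X = 103
  P = 17 + 5·103 = 532
  A = 163 − 3·103 + 532 (+40 from intervention) = 426
  V = 267 + 6·103 + 426 = 1311

1311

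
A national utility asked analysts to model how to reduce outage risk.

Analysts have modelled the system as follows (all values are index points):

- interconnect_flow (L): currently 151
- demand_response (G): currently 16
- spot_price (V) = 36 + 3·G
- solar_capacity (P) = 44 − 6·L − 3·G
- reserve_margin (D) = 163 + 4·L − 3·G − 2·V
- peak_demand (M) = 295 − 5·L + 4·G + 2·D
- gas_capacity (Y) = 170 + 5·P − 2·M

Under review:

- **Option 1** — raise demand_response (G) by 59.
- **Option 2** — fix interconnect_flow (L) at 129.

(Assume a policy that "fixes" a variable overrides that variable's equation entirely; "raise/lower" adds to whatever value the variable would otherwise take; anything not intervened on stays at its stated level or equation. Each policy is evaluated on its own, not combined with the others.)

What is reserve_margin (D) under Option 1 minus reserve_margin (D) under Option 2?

-443

Option 1 (G + 59):
  L = 151
  G = 16 + 59 = 75
  V = 36 + 3·75 = 261
  D = 163 + 4·151 − 3·75 − 2·261 = 20
Option 2 (L := 129):
  L = 129
  G = 16
  V = 36 + 3·16 = 84
  D = 163 + 4·129 − 3·16 − 2·84 = 463
D: 20 − 463 = -443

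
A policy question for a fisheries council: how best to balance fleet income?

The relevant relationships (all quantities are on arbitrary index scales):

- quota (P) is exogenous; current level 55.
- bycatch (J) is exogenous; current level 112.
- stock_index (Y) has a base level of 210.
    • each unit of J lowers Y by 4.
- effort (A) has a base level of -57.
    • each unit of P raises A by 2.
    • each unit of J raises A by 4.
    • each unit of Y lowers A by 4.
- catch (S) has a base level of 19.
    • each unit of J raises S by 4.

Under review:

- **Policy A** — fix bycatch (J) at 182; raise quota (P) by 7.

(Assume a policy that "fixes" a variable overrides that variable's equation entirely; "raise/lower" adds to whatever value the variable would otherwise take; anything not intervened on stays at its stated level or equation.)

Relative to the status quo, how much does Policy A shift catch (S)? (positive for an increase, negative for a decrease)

Baseline:
  J = 112
  S = 19 + 4·112 = 467
Policy A (J := 182, P + 7):
  J = 182
  S = 19 + 4·182 = 747
Change in S: 747 − 467 = 280

280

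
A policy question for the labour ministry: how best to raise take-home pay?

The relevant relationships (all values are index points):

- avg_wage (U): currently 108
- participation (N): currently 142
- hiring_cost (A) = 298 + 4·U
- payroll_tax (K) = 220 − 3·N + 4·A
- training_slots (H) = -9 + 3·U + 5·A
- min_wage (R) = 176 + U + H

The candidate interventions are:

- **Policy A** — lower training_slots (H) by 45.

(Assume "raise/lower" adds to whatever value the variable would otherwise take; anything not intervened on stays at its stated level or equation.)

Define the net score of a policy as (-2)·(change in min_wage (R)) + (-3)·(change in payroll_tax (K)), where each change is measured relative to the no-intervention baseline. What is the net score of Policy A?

Baseline:
  U = 108
  N = 142
  A = 298 + 4·108 = 730
  K = 220 − 3·142 + 4·730 = 2714
  H = -9 + 3·108 + 5·730 = 3965
  R = 176 + 108 + 3965 = 4249
Policy A (H − 45):
  U = 108
  N = 142
  A = 298 + 4·108 = 730
  K = 220 − 3·142 + 4·730 = 2714
  H = -9 + 3·108 + 5·730 (−45 from intervention) = 3920
  R = 176 + 108 + 3920 = 4204
ΔR = 4204 − 4249 = -45; ΔK = 2714 − 2714 = 0
Score = (-2)·(-45) + (-3)·0 = 90

90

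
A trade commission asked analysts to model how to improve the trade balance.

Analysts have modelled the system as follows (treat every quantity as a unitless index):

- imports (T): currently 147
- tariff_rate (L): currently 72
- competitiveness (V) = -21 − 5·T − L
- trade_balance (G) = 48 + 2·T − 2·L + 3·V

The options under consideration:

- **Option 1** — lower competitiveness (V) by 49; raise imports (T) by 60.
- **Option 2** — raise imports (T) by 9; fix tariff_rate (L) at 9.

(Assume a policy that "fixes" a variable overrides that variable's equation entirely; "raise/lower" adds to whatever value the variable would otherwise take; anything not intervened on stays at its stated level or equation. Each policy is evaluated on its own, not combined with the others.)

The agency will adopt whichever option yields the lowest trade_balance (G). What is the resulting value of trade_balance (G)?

-3213

Option 1 (V − 49, T + 60):
  T = 147 + 60 = 207
  L = 72
  V = -21 − 5·207 − 72 (−49 from intervention) = -1177
  G = 48 + 2·207 − 2·72 + 3·(-1177) = -3213
Option 2 (T + 9, L := 9):
  T = 147 + 9 = 156
  L = 9
  V = -21 − 5·156 − 9 = -810
  G = 48 + 2·156 − 2·9 + 3·(-810) = -2088
Comparing — Option 1: G=-3213, Option 2: G=-2088. Lowest is -3213 (Option 1).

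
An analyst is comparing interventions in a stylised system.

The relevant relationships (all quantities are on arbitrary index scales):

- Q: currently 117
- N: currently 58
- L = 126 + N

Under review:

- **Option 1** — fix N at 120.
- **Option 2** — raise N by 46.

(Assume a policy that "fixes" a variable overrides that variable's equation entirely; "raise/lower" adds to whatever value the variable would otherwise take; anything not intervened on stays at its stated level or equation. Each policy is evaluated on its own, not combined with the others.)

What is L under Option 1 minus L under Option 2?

Option 1 (N := 120):
  N = 120
  L = 126 + 120 = 246
Option 2 (N + 46):
  N = 58 + 46 = 104
  L = 126 + 104 = 230
L: 246 − 230 = 16

16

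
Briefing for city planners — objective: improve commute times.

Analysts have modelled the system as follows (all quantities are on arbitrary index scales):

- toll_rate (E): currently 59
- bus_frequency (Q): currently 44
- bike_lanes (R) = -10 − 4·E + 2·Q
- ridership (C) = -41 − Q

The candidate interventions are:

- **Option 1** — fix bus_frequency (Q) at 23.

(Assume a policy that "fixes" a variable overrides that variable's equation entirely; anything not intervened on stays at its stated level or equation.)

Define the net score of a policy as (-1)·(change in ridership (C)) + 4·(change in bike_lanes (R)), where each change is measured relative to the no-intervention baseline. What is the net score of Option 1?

-189

Baseline:
  E = 59
  Q = 44
  R = -10 − 4·59 + 2·44 = -158
  C = -41 − 44 = -85
Option 1 (Q := 23):
  E = 59
  Q = 23
  R = -10 − 4·59 + 2·23 = -200
  C = -41 − 23 = -64
ΔC = -64 − (-85) = 21; ΔR = -200 − (-158) = -42
Score = (-1)·21 + 4·(-42) = -189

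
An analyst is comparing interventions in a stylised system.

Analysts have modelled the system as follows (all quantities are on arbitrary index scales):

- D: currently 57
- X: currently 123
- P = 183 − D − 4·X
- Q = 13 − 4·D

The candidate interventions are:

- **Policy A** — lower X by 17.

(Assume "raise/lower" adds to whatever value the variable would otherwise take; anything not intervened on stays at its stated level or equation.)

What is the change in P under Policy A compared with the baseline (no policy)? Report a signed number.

68

Baseline:
  D = 57
  X = 123
  P = 183 − 57 − 4·123 = -366
Policy A (X − 17):
  D = 57
  X = 123 − 17 = 106
  P = 183 − 57 − 4·106 = -298
Change in P: -298 − (-366) = 68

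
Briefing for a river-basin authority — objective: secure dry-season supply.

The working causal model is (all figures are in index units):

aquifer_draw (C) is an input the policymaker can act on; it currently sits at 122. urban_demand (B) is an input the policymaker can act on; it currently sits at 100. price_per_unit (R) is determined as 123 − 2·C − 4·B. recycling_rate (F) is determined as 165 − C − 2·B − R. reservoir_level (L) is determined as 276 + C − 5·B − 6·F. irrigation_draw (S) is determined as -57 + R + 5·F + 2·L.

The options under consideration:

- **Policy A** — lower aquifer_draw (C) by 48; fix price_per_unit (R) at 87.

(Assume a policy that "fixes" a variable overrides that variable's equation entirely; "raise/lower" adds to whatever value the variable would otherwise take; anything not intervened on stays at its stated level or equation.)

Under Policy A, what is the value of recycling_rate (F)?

-196

Policy A (C − 48, R := 87):
  C = 122 − 48 = 74
  B = 100
  R = 87
  F = 165 − 74 − 2·100 − 87 = -196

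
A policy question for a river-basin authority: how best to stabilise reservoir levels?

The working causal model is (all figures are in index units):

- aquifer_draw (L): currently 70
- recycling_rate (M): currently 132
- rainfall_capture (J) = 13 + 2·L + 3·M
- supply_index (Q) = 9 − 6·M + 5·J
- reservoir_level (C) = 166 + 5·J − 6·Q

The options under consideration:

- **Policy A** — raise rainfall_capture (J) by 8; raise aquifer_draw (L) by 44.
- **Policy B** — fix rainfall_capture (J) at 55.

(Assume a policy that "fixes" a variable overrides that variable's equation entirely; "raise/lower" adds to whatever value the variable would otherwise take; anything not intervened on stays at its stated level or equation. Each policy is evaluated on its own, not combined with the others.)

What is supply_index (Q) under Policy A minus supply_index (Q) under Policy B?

2950

Policy A (J + 8, L + 44):
  L = 70 + 44 = 114
  M = 132
  J = 13 + 2·114 + 3·132 (+8 from intervention) = 645
  Q = 9 − 6·132 + 5·645 = 2442
Policy B (J := 55):
  L = 70
  M = 132
  J = 55
  Q = 9 − 6·132 + 5·55 = -508
Q: 2442 − (-508) = 2950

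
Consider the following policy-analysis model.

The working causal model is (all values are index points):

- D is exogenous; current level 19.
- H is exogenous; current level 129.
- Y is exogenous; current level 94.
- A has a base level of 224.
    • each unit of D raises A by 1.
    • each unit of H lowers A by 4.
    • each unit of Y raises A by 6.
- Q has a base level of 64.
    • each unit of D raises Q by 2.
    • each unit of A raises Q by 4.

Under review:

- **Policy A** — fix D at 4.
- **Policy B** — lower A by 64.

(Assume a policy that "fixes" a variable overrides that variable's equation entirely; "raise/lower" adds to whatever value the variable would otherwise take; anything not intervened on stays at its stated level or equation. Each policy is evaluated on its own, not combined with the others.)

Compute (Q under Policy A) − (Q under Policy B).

Policy A (D := 4):
  D = 4
  H = 129
  Y = 94
  A = 224 + 4 − 4·129 + 6·94 = 276
  Q = 64 + 2·4 + 4·276 = 1176
Policy B (A − 64):
  D = 19
  H = 129
  Y = 94
  A = 224 + 19 − 4·129 + 6·94 (−64 from intervention) = 227
  Q = 64 + 2·19 + 4·227 = 1010
Q: 1176 − 1010 = 166

166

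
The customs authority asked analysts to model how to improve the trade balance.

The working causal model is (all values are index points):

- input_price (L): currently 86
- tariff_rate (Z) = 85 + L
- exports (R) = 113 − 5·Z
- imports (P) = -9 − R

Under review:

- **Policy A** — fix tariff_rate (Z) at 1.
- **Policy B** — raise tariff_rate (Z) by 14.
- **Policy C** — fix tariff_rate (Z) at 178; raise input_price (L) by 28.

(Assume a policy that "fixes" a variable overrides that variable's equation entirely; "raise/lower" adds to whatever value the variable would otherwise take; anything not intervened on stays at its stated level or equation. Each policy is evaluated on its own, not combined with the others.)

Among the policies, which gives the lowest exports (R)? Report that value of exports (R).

-812

Policy A (Z := 1):
  L = 86
  Z = 1
  R = 113 − 5·1 = 108
Policy B (Z + 14):
  L = 86
  Z = 85 + 86 (+14 from intervention) = 185
  R = 113 − 5·185 = -812
Policy C (Z := 178, L + 28):
  L = 86 + 28 = 114
  Z = 178
  R = 113 − 5·178 = -777
Comparing — Policy A: R=108, Policy B: R=-812, Policy C: R=-777. Lowest is -812 (Policy B).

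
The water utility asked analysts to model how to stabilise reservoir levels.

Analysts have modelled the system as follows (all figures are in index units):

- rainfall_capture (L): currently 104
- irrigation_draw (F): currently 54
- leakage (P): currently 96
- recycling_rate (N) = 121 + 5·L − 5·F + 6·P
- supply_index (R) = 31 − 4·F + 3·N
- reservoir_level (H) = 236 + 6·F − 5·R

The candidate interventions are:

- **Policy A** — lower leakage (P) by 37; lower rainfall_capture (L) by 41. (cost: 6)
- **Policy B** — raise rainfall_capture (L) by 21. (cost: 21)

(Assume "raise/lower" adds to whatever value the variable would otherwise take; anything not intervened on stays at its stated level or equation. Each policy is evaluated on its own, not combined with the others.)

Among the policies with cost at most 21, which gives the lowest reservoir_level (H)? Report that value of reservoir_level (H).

Policy A (P − 37, L − 41):
  L = 104 − 41 = 63
  F = 54
  P = 96 − 37 = 59
  N = 121 + 5·63 − 5·54 + 6·59 = 520
  R = 31 − 4·54 + 3·520 = 1375
  H = 236 + 6·54 − 5·1375 = -6315
Policy B (L + 21):
  L = 104 + 21 = 125
  F = 54
  P = 96
  N = 121 + 5·125 − 5·54 + 6·96 = 1052
  R = 31 − 4·54 + 3·1052 = 2971
  H = 236 + 6·54 − 5·2971 = -14295
Comparing — Policy A: H=-6315, Policy B: H=-14295. Lowest is -14295 (Policy B).

-14295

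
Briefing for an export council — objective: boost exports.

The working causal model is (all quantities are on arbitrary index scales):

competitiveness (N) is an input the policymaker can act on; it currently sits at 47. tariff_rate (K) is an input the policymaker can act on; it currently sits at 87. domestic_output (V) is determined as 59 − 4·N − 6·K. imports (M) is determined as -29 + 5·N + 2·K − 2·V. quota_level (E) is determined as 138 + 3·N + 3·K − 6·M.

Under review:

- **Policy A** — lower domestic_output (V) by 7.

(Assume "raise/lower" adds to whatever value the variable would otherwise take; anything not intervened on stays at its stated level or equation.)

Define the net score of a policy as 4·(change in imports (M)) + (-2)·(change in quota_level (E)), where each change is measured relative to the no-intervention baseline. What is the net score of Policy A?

Baseline:
  N = 47
  K = 87
  V = 59 − 4·47 − 6·87 = -651
  M = -29 + 5·47 + 2·87 − 2·(-651) = 1682
  E = 138 + 3·47 + 3·87 − 6·1682 = -9552
Policy A (V − 7):
  N = 47
  K = 87
  V = 59 − 4·47 − 6·87 (−7 from intervention) = -658
  M = -29 + 5·47 + 2·87 − 2·(-658) = 1696
  E = 138 + 3·47 + 3·87 − 6·1696 = -9636
ΔM = 1696 − 1682 = 14; ΔE = -9636 − (-9552) = -84
Score = 4·14 + (-2)·(-84) = 224

224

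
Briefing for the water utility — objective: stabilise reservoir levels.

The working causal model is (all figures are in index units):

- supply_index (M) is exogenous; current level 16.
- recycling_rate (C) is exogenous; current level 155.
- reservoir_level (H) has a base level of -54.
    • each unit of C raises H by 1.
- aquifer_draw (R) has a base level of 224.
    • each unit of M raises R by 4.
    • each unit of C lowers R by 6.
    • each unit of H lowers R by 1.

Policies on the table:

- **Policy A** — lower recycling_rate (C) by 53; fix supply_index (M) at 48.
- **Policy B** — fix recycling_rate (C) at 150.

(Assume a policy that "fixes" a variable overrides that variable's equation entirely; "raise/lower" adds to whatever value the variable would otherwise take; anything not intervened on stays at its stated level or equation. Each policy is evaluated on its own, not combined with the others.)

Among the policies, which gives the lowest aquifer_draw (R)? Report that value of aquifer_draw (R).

-708

Policy A (C − 53, M := 48):
  M = 48
  C = 155 − 53 = 102
  H = -54 + 102 = 48
  R = 224 + 4·48 − 6·102 − 48 = -244
Policy B (C := 150):
  M = 16
  C = 150
  H = -54 + 150 = 96
  R = 224 + 4·16 − 6·150 − 96 = -708
Comparing — Policy A: R=-244, Policy B: R=-708. Lowest is -708 (Policy B).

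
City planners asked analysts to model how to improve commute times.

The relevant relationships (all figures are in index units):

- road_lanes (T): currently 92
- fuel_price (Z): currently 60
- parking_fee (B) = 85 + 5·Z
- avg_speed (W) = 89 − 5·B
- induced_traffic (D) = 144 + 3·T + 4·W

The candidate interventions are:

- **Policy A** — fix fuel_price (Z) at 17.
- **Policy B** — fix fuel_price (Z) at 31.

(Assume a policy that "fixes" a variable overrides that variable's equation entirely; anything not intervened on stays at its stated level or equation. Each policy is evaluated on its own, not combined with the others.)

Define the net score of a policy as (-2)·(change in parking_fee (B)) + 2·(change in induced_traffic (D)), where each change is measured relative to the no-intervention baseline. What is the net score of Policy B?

6090

Baseline:
  T = 92
  Z = 60
  B = 85 + 5·60 = 385
  W = 89 − 5·385 = -1836
  D = 144 + 3·92 + 4·(-1836) = -6924
Policy B (Z := 31):
  T = 92
  Z = 31
  B = 85 + 5·31 = 240
  W = 89 − 5·240 = -1111
  D = 144 + 3·92 + 4·(-1111) = -4024
ΔB = 240 − 385 = -145; ΔD = -4024 − (-6924) = 2900
Score = (-2)·(-145) + 2·2900 = 6090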